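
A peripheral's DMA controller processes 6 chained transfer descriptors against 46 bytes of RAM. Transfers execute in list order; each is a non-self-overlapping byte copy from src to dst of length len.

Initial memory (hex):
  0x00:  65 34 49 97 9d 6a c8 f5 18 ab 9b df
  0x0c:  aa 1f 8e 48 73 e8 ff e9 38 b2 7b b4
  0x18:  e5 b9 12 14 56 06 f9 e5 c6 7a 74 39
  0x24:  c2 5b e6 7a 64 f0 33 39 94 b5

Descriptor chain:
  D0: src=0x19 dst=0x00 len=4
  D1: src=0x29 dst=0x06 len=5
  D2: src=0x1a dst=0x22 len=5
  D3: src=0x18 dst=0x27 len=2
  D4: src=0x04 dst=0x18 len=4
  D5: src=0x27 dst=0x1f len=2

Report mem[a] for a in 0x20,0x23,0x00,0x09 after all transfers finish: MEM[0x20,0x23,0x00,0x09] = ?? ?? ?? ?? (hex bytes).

MEM[0x20,0x23,0x00,0x09] = b9 14 b9 94

#0 dst[0x00+4] := {0xb9,0x12,0x14,0x56}
#1 dst[0x06+5] := {0xf0,0x33,0x39,0x94,0xb5}
#2 dst[0x22+5] := {0x12,0x14,0x56,0x06,0xf9}
#3 dst[0x27+2] := {0xe5,0xb9}
#4 dst[0x18+4] := {0x9d,0x6a,0xf0,0x33}
#5 dst[0x1f+2] := {0xe5,0xb9}
query mem[0x20]=0xb9, mem[0x23]=0x14, mem[0x00]=0xb9, mem[0x09]=0x94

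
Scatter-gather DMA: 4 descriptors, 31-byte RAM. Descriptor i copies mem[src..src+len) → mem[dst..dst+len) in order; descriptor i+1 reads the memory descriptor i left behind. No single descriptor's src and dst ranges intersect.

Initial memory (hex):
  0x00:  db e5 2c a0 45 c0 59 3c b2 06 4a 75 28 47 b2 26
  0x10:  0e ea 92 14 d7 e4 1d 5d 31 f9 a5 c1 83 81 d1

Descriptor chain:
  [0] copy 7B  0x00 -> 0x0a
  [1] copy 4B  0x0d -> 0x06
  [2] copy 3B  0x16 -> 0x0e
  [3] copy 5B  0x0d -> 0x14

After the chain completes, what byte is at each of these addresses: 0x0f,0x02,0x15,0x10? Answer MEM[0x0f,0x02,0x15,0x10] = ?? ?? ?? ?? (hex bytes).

MEM[0x0f,0x02,0x15,0x10] = 5d 2c 1d 31

D0: mem[0x0a..0x10] <- [db e5 2c a0 45 c0 59]
D1: mem[0x06..0x09] <- [a0 45 c0 59]
D2: mem[0x0e..0x10] <- [1d 5d 31]
D3: mem[0x14..0x18] <- [a0 1d 5d 31 ea]
query mem[0x0f]=0x5d, mem[0x02]=0x2c, mem[0x15]=0x1d, mem[0x10]=0x31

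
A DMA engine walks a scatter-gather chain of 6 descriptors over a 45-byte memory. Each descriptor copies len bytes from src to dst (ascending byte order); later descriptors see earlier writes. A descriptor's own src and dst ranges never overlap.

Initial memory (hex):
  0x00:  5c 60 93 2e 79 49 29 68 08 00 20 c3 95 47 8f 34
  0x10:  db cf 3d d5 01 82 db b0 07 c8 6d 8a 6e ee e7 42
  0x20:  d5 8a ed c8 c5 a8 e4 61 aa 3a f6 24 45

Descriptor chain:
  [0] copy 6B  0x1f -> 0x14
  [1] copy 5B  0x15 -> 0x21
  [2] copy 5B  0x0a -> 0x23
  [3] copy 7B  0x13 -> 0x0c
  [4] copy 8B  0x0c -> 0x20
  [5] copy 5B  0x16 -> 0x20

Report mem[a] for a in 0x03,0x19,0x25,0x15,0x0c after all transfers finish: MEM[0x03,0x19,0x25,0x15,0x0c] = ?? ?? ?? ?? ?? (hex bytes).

MEM[0x03,0x19,0x25,0x15,0x0c] = 2e c5 c8 d5 d5

  after D0: wrote 6B at 0x14 = 42d58aedc8c5
  after D1: wrote 5B at 0x21 = d58aedc8c5
  after D2: wrote 5B at 0x23 = 20c395478f
  after D3: wrote 7B at 0x0c = d542d58aedc8c5
  after D4: wrote 8B at 0x20 = d542d58aedc8c5d5
  after D5: wrote 5B at 0x20 = 8aedc8c56d
query mem[0x03]=0x2e, mem[0x19]=0xc5, mem[0x25]=0xc8, mem[0x15]=0xd5, mem[0x0c]=0xd5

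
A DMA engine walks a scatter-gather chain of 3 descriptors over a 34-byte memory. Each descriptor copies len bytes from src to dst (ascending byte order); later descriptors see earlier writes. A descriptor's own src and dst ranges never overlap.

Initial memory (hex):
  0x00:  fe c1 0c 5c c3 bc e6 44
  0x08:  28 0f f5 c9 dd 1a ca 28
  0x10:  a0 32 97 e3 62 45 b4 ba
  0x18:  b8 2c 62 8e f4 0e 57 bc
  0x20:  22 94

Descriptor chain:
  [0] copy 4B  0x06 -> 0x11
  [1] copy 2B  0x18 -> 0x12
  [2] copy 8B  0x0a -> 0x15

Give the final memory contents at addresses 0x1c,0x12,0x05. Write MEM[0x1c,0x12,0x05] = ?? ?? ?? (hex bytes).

  after D0: wrote 4B at 0x11 = e644280f
  after D1: wrote 2B at 0x12 = b82c
  after D2: wrote 8B at 0x15 = f5c9dd1aca28a0e6
query mem[0x1c]=0xe6, mem[0x12]=0xb8, mem[0x05]=0xbc

MEM[0x1c,0x12,0x05] = e6 b8 bc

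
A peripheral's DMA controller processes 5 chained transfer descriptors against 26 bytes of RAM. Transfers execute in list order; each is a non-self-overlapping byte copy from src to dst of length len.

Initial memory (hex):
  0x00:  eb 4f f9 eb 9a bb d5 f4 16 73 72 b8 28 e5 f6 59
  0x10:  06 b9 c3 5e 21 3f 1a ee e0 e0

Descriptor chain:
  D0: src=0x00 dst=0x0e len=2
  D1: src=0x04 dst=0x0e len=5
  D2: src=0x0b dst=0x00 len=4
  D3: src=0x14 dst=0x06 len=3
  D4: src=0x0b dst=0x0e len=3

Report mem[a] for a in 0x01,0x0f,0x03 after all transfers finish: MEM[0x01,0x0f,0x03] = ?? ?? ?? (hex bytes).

  after D0: wrote 2B at 0x0e = eb4f
  after D1: wrote 5B at 0x0e = 9abbd5f416
  after D2: wrote 4B at 0x00 = b828e59a
  after D3: wrote 3B at 0x06 = 213f1a
  after D4: wrote 3B at 0x0e = b828e5
query mem[0x01]=0x28, mem[0x0f]=0x28, mem[0x03]=0x9a

MEM[0x01,0x0f,0x03] = 28 28 9a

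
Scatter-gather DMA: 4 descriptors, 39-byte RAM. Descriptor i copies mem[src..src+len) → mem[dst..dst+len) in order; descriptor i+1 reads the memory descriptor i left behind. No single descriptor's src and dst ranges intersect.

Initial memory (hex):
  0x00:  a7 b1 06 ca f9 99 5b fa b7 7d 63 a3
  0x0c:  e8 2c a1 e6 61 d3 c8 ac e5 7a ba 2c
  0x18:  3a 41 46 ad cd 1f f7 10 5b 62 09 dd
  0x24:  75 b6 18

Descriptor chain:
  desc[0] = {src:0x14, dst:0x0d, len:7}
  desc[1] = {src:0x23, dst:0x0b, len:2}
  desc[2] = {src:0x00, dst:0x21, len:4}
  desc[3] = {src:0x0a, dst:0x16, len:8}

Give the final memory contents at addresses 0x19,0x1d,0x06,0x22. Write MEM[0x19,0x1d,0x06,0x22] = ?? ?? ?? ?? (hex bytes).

MEM[0x19,0x1d,0x06,0x22] = e5 3a 5b b1

[0] 0x14->0x0d len=7 : e5 7a ba 2c 3a 41 46
[1] 0x23->0x0b len=2 : dd 75
[2] 0x00->0x21 len=4 : a7 b1 06 ca
[3] 0x0a->0x16 len=8 : 63 dd 75 e5 7a ba 2c 3a
query mem[0x19]=0xe5, mem[0x1d]=0x3a, mem[0x06]=0x5b, mem[0x22]=0xb1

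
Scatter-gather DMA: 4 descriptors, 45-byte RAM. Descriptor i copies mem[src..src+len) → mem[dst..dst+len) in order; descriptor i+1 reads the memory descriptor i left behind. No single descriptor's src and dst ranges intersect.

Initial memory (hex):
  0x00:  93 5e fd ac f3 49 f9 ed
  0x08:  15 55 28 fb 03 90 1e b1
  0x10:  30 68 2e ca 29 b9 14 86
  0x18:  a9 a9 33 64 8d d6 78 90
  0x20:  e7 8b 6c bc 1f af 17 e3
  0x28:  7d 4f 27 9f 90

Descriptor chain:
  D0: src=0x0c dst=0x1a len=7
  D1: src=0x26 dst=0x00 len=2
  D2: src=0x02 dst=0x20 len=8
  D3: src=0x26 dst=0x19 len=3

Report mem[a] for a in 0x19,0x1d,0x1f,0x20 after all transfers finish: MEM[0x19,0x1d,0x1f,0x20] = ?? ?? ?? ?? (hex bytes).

MEM[0x19,0x1d,0x1f,0x20] = 15 b1 68 fd

  after D0: wrote 7B at 0x1a = 03901eb130682e
  after D1: wrote 2B at 0x00 = 17e3
  after D2: wrote 8B at 0x20 = fdacf349f9ed1555
  after D3: wrote 3B at 0x19 = 15557d
query mem[0x19]=0x15, mem[0x1d]=0xb1, mem[0x1f]=0x68, mem[0x20]=0xfd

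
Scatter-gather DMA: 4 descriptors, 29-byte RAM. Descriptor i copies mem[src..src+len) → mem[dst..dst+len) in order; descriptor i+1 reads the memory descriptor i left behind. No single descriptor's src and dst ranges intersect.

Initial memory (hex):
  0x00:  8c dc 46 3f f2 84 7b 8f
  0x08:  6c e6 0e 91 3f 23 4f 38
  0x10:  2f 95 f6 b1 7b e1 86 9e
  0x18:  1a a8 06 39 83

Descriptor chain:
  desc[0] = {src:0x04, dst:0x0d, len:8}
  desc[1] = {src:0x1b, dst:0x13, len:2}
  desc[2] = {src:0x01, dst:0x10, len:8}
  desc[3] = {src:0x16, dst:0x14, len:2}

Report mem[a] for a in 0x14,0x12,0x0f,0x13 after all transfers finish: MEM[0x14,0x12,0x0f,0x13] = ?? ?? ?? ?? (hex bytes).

  after D0: wrote 8B at 0x0d = f2847b8f6ce60e91
  after D1: wrote 2B at 0x13 = 3983
  after D2: wrote 8B at 0x10 = dc463ff2847b8f6c
  after D3: wrote 2B at 0x14 = 8f6c
query mem[0x14]=0x8f, mem[0x12]=0x3f, mem[0x0f]=0x7b, mem[0x13]=0xf2

MEM[0x14,0x12,0x0f,0x13] = 8f 3f 7b f2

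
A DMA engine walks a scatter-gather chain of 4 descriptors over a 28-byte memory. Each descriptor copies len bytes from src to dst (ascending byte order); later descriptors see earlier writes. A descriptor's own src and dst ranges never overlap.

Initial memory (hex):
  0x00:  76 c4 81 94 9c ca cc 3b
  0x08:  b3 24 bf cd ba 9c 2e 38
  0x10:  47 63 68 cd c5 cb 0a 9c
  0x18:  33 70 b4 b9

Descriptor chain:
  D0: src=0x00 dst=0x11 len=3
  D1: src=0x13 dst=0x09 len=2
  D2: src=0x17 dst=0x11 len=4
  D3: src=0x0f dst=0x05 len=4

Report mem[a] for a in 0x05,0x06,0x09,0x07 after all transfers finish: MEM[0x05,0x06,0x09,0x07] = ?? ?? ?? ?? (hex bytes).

MEM[0x05,0x06,0x09,0x07] = 38 47 81 9c

[0] 0x00->0x11 len=3 : 76 c4 81
[1] 0x13->0x09 len=2 : 81 c5
[2] 0x17->0x11 len=4 : 9c 33 70 b4
[3] 0x0f->0x05 len=4 : 38 47 9c 33
query mem[0x05]=0x38, mem[0x06]=0x47, mem[0x09]=0x81, mem[0x07]=0x9c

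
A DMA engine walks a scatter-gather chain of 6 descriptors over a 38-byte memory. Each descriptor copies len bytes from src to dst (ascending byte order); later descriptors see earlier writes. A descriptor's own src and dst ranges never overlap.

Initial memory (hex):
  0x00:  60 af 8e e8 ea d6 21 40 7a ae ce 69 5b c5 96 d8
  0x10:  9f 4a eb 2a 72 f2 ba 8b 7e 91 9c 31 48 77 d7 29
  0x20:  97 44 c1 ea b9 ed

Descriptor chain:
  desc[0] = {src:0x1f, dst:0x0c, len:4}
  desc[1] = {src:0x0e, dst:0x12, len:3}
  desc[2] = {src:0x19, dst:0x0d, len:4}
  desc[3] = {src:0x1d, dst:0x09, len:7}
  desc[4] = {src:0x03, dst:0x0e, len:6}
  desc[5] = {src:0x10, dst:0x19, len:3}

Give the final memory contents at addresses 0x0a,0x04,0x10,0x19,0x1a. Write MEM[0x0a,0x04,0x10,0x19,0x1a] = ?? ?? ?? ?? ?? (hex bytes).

#0 dst[0x0c+4] := {0x29,0x97,0x44,0xc1}
#1 dst[0x12+3] := {0x44,0xc1,0x9f}
#2 dst[0x0d+4] := {0x91,0x9c,0x31,0x48}
#3 dst[0x09+7] := {0x77,0xd7,0x29,0x97,0x44,0xc1,0xea}
#4 dst[0x0e+6] := {0xe8,0xea,0xd6,0x21,0x40,0x7a}
#5 dst[0x19+3] := {0xd6,0x21,0x40}
query mem[0x0a]=0xd7, mem[0x04]=0xea, mem[0x10]=0xd6, mem[0x19]=0xd6, mem[0x1a]=0x21

MEM[0x0a,0x04,0x10,0x19,0x1a] = d7 ea d6 d6 21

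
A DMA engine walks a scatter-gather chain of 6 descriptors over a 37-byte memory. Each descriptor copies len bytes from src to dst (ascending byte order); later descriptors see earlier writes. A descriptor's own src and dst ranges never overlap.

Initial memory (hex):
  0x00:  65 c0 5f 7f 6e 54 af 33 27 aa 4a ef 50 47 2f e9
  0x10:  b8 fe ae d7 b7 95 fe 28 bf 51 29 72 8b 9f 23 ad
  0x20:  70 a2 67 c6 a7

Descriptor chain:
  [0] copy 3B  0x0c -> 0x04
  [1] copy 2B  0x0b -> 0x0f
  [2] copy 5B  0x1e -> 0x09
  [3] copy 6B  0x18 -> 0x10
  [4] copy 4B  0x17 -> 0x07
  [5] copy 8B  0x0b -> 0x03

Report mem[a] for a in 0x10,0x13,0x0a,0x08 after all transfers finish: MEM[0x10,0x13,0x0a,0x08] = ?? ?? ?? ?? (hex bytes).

  after D0: wrote 3B at 0x04 = 50472f
  after D1: wrote 2B at 0x0f = ef50
  after D2: wrote 5B at 0x09 = 23ad70a267
  after D3: wrote 6B at 0x10 = bf5129728b9f
  after D4: wrote 4B at 0x07 = 28bf5129
  after D5: wrote 8B at 0x03 = 70a2672fefbf5129
query mem[0x10]=0xbf, mem[0x13]=0x72, mem[0x0a]=0x29, mem[0x08]=0xbf

MEM[0x10,0x13,0x0a,0x08] = bf 72 29 bf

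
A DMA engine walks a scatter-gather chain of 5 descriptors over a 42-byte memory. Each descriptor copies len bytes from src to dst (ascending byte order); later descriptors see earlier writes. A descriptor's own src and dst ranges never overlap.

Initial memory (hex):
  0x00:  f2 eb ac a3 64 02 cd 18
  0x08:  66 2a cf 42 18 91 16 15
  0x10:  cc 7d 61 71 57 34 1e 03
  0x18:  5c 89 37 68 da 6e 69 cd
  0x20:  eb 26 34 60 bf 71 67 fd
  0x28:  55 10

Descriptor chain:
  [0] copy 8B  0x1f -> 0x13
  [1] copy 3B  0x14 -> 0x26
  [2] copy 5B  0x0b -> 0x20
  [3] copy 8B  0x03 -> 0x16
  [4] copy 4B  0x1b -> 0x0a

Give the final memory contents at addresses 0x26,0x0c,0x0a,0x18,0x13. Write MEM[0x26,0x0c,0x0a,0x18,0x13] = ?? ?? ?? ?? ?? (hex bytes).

[0] 0x1f->0x13 len=8 : cd eb 26 34 60 bf 71 67
[1] 0x14->0x26 len=3 : eb 26 34
[2] 0x0b->0x20 len=5 : 42 18 91 16 15
[3] 0x03->0x16 len=8 : a3 64 02 cd 18 66 2a cf
[4] 0x1b->0x0a len=4 : 66 2a cf 69
query mem[0x26]=0xeb, mem[0x0c]=0xcf, mem[0x0a]=0x66, mem[0x18]=0x02, mem[0x13]=0xcd

MEM[0x26,0x0c,0x0a,0x18,0x13] = eb cf 66 02 cd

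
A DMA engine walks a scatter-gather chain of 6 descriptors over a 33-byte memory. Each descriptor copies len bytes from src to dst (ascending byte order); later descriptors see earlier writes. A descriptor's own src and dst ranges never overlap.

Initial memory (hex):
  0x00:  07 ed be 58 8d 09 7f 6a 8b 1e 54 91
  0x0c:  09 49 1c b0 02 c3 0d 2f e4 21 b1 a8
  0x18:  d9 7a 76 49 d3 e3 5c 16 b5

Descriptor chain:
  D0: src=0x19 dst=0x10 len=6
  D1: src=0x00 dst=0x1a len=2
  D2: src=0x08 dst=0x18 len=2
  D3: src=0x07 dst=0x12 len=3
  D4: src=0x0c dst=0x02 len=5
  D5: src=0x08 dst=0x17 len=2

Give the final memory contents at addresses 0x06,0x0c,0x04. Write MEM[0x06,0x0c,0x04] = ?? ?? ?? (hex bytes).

D0: mem[0x10..0x15] <- [7a 76 49 d3 e3 5c]
D1: mem[0x1a..0x1b] <- [07 ed]
D2: mem[0x18..0x19] <- [8b 1e]
D3: mem[0x12..0x14] <- [6a 8b 1e]
D4: mem[0x02..0x06] <- [09 49 1c b0 7a]
D5: mem[0x17..0x18] <- [8b 1e]
query mem[0x06]=0x7a, mem[0x0c]=0x09, mem[0x04]=0x1c

MEM[0x06,0x0c,0x04] = 7a 09 1c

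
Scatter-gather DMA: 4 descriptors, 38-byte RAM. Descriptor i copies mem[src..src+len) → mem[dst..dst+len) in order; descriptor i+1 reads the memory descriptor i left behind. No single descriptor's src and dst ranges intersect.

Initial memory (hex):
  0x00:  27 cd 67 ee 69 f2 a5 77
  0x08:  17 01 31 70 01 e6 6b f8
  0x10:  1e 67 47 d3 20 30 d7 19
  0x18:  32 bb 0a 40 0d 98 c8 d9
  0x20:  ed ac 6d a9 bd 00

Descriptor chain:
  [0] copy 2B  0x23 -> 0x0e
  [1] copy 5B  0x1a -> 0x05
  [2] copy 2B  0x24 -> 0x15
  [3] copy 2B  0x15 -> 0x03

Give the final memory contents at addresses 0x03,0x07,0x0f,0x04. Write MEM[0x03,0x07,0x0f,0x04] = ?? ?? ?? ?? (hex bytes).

MEM[0x03,0x07,0x0f,0x04] = bd 0d bd 00

  after D0: wrote 2B at 0x0e = a9bd
  after D1: wrote 5B at 0x05 = 0a400d98c8
  after D2: wrote 2B at 0x15 = bd00
  after D3: wrote 2B at 0x03 = bd00
query mem[0x03]=0xbd, mem[0x07]=0x0d, mem[0x0f]=0xbd, mem[0x04]=0x00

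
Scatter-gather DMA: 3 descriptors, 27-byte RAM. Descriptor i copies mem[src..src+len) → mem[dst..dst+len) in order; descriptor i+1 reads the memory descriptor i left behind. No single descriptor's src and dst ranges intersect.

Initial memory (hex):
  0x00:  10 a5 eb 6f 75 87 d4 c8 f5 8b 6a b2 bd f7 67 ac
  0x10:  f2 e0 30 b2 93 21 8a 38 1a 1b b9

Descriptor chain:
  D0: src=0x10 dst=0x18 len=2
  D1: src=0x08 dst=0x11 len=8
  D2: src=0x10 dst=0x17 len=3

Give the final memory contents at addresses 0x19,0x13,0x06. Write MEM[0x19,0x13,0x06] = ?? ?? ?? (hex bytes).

D0: mem[0x18..0x19] <- [f2 e0]
D1: mem[0x11..0x18] <- [f5 8b 6a b2 bd f7 67 ac]
D2: mem[0x17..0x19] <- [f2 f5 8b]
query mem[0x19]=0x8b, mem[0x13]=0x6a, mem[0x06]=0xd4

MEM[0x19,0x13,0x06] = 8b 6a d4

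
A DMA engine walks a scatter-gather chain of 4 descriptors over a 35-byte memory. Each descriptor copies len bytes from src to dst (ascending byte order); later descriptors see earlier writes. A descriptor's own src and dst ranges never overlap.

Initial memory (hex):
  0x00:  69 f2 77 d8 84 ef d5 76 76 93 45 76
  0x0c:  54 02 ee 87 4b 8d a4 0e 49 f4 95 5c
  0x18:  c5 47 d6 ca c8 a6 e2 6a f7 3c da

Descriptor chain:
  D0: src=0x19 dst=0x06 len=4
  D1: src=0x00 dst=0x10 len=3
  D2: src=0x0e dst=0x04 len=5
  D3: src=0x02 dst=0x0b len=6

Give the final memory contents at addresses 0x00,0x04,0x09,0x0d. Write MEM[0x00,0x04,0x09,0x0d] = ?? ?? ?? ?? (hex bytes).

  after D0: wrote 4B at 0x06 = 47d6cac8
  after D1: wrote 3B at 0x10 = 69f277
  after D2: wrote 5B at 0x04 = ee8769f277
  after D3: wrote 6B at 0x0b = 77d8ee8769f2
query mem[0x00]=0x69, mem[0x04]=0xee, mem[0x09]=0xc8, mem[0x0d]=0xee

MEM[0x00,0x04,0x09,0x0d] = 69 ee c8 ee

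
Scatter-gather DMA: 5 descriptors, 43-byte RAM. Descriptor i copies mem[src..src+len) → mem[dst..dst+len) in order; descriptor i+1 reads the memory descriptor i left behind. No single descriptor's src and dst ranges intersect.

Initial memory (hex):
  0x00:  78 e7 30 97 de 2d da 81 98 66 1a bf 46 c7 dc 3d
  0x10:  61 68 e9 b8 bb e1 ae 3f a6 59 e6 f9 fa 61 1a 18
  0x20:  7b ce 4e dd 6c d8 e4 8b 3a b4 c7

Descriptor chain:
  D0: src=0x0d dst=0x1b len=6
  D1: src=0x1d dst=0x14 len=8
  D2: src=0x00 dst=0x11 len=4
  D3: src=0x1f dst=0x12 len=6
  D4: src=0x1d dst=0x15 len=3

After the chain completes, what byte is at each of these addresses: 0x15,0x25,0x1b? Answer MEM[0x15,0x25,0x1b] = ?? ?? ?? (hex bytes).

D0: mem[0x1b..0x20] <- [c7 dc 3d 61 68 e9]
D1: mem[0x14..0x1b] <- [3d 61 68 e9 ce 4e dd 6c]
D2: mem[0x11..0x14] <- [78 e7 30 97]
D3: mem[0x12..0x17] <- [68 e9 ce 4e dd 6c]
D4: mem[0x15..0x17] <- [3d 61 68]
query mem[0x15]=0x3d, mem[0x25]=0xd8, mem[0x1b]=0x6c

MEM[0x15,0x25,0x1b] = 3d d8 6c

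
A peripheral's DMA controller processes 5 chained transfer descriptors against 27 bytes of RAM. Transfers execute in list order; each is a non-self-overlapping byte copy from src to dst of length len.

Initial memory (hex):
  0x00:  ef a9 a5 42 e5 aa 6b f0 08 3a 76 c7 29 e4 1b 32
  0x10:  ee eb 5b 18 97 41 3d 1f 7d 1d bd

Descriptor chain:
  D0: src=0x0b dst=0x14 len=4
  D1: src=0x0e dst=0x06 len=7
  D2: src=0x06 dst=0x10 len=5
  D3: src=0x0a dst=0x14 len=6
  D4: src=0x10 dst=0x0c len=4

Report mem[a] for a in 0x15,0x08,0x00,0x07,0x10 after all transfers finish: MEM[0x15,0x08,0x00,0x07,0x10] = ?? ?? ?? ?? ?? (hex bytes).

D0: mem[0x14..0x17] <- [c7 29 e4 1b]
D1: mem[0x06..0x0c] <- [1b 32 ee eb 5b 18 c7]
D2: mem[0x10..0x14] <- [1b 32 ee eb 5b]
D3: mem[0x14..0x19] <- [5b 18 c7 e4 1b 32]
D4: mem[0x0c..0x0f] <- [1b 32 ee eb]
query mem[0x15]=0x18, mem[0x08]=0xee, mem[0x00]=0xef, mem[0x07]=0x32, mem[0x10]=0x1b

MEM[0x15,0x08,0x00,0x07,0x10] = 18 ee ef 32 1b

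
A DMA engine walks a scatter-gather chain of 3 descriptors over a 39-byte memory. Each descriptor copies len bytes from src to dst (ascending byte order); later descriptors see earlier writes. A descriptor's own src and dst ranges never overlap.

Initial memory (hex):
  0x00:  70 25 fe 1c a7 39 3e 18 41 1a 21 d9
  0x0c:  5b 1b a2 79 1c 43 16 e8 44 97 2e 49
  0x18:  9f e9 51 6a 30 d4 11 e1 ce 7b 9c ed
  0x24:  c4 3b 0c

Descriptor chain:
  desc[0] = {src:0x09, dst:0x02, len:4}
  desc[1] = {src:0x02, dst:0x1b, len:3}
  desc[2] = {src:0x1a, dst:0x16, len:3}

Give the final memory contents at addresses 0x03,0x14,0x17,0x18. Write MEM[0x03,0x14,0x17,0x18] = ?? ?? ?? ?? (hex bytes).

MEM[0x03,0x14,0x17,0x18] = 21 44 1a 21

[0] 0x09->0x02 len=4 : 1a 21 d9 5b
[1] 0x02->0x1b len=3 : 1a 21 d9
[2] 0x1a->0x16 len=3 : 51 1a 21
query mem[0x03]=0x21, mem[0x14]=0x44, mem[0x17]=0x1a, mem[0x18]=0x21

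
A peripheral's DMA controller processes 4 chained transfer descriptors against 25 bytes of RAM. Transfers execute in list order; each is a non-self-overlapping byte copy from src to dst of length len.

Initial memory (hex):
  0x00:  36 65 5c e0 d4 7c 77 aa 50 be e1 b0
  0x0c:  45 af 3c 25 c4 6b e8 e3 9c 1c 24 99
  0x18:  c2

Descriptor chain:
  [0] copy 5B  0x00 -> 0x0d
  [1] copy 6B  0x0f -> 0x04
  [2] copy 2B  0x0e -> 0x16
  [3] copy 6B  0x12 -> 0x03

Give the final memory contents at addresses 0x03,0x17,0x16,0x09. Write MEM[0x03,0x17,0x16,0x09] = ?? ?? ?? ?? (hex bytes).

[0] 0x00->0x0d len=5 : 36 65 5c e0 d4
[1] 0x0f->0x04 len=6 : 5c e0 d4 e8 e3 9c
[2] 0x0e->0x16 len=2 : 65 5c
[3] 0x12->0x03 len=6 : e8 e3 9c 1c 65 5c
query mem[0x03]=0xe8, mem[0x17]=0x5c, mem[0x16]=0x65, mem[0x09]=0x9c

MEM[0x03,0x17,0x16,0x09] = e8 5c 65 9c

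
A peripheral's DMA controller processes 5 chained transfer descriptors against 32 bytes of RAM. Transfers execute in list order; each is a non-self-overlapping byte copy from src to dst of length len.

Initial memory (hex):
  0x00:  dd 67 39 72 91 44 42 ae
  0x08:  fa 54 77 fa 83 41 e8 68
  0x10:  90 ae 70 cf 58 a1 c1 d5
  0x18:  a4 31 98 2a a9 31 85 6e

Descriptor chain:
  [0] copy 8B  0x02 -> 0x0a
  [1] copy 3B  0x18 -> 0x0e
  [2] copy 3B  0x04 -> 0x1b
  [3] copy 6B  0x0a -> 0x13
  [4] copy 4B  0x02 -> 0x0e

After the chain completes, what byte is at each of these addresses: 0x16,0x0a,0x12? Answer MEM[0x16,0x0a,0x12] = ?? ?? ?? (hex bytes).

MEM[0x16,0x0a,0x12] = 44 39 70

[0] 0x02->0x0a len=8 : 39 72 91 44 42 ae fa 54
[1] 0x18->0x0e len=3 : a4 31 98
[2] 0x04->0x1b len=3 : 91 44 42
[3] 0x0a->0x13 len=6 : 39 72 91 44 a4 31
[4] 0x02->0x0e len=4 : 39 72 91 44
query mem[0x16]=0x44, mem[0x0a]=0x39, mem[0x12]=0x70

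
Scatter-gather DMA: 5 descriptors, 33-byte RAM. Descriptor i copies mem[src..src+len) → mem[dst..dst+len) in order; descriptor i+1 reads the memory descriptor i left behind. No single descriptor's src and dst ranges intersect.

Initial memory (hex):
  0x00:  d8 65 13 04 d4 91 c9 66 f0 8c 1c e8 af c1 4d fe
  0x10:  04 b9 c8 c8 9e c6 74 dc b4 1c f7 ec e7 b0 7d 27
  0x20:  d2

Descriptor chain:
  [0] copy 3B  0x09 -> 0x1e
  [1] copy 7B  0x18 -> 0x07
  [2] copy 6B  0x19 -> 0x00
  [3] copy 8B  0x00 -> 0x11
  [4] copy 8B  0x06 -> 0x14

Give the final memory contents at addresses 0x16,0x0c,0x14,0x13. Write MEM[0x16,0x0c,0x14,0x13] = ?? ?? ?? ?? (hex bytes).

MEM[0x16,0x0c,0x14,0x13] = 1c b0 c9 ec

  after D0: wrote 3B at 0x1e = 8c1ce8
  after D1: wrote 7B at 0x07 = b41cf7ece7b08c
  after D2: wrote 6B at 0x00 = 1cf7ece7b08c
  after D3: wrote 8B at 0x11 = 1cf7ece7b08cc9b4
  after D4: wrote 8B at 0x14 = c9b41cf7ece7b08c
query mem[0x16]=0x1c, mem[0x0c]=0xb0, mem[0x14]=0xc9, mem[0x13]=0xec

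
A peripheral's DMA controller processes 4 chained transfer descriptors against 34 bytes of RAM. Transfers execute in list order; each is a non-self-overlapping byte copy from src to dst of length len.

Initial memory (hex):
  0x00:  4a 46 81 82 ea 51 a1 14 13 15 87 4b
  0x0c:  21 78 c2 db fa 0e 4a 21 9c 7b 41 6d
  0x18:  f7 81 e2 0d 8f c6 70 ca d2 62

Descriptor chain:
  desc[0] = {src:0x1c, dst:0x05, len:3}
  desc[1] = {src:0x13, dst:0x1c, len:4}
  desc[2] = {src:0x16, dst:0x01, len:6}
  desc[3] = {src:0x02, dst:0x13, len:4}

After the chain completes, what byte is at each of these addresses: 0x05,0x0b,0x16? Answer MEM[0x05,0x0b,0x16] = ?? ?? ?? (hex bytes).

MEM[0x05,0x0b,0x16] = e2 4b e2

D0: mem[0x05..0x07] <- [8f c6 70]
D1: mem[0x1c..0x1f] <- [21 9c 7b 41]
D2: mem[0x01..0x06] <- [41 6d f7 81 e2 0d]
D3: mem[0x13..0x16] <- [6d f7 81 e2]
query mem[0x05]=0xe2, mem[0x0b]=0x4b, mem[0x16]=0xe2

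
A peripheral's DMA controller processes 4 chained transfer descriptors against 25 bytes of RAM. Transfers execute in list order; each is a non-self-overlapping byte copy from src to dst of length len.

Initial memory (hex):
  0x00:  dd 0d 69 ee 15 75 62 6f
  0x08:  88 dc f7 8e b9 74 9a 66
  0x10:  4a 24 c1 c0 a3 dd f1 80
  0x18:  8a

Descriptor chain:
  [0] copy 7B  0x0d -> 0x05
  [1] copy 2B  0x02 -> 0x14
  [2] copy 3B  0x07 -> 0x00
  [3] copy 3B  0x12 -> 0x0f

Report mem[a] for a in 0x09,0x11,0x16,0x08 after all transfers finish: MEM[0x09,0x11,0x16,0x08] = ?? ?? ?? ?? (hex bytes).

MEM[0x09,0x11,0x16,0x08] = 24 69 f1 4a

D0: mem[0x05..0x0b] <- [74 9a 66 4a 24 c1 c0]
D1: mem[0x14..0x15] <- [69 ee]
D2: mem[0x00..0x02] <- [66 4a 24]
D3: mem[0x0f..0x11] <- [c1 c0 69]
query mem[0x09]=0x24, mem[0x11]=0x69, mem[0x16]=0xf1, mem[0x08]=0x4a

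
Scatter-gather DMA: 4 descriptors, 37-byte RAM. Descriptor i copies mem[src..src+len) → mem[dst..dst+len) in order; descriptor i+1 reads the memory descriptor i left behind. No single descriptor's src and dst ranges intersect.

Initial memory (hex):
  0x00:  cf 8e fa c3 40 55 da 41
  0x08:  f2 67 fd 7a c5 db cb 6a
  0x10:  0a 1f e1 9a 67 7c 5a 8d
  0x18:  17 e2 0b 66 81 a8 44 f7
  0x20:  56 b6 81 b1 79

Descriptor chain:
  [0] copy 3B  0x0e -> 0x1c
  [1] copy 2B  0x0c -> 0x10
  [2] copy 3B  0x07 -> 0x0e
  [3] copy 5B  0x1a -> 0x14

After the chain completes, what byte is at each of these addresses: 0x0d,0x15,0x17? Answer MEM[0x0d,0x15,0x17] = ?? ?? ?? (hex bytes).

#0 dst[0x1c+3] := {0xcb,0x6a,0x0a}
#1 dst[0x10+2] := {0xc5,0xdb}
#2 dst[0x0e+3] := {0x41,0xf2,0x67}
#3 dst[0x14+5] := {0x0b,0x66,0xcb,0x6a,0x0a}
query mem[0x0d]=0xdb, mem[0x15]=0x66, mem[0x17]=0x6a

MEM[0x0d,0x15,0x17] = db 66 6a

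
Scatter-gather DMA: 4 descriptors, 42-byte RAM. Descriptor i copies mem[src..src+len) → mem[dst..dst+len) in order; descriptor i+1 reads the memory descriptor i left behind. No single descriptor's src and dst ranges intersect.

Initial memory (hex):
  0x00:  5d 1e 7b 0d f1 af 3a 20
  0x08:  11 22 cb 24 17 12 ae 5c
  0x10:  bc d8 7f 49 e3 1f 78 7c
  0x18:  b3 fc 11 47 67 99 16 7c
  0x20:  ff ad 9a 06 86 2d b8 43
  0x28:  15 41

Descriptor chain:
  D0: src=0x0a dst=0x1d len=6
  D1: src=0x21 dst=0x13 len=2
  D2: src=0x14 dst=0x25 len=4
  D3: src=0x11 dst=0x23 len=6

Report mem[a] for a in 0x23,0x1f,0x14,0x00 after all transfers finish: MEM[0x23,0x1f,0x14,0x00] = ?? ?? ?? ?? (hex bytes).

D0: mem[0x1d..0x22] <- [cb 24 17 12 ae 5c]
D1: mem[0x13..0x14] <- [ae 5c]
D2: mem[0x25..0x28] <- [5c 1f 78 7c]
D3: mem[0x23..0x28] <- [d8 7f ae 5c 1f 78]
query mem[0x23]=0xd8, mem[0x1f]=0x17, mem[0x14]=0x5c, mem[0x00]=0x5d

MEM[0x23,0x1f,0x14,0x00] = d8 17 5c 5d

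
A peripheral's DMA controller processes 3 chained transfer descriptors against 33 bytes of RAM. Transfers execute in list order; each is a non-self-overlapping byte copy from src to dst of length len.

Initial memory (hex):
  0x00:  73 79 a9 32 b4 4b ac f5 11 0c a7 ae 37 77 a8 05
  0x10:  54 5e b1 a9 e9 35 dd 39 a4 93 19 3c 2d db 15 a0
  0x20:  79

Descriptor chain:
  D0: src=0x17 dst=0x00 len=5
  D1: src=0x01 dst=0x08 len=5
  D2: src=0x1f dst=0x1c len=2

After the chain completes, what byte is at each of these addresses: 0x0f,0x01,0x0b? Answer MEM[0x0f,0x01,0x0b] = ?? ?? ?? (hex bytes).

MEM[0x0f,0x01,0x0b] = 05 a4 3c

[0] 0x17->0x00 len=5 : 39 a4 93 19 3c
[1] 0x01->0x08 len=5 : a4 93 19 3c 4b
[2] 0x1f->0x1c len=2 : a0 79
query mem[0x0f]=0x05, mem[0x01]=0xa4, mem[0x0b]=0x3c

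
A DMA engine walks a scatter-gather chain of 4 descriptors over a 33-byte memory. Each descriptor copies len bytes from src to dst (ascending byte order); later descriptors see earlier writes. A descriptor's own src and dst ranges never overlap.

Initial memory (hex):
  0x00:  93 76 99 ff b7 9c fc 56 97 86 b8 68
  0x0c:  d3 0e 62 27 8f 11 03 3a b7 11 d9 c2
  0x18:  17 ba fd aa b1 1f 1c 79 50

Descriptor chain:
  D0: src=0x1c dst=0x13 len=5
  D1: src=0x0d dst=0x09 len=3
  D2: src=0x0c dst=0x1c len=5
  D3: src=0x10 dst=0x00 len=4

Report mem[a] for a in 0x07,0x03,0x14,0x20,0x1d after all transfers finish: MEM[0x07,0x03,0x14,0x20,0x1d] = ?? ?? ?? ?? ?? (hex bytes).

MEM[0x07,0x03,0x14,0x20,0x1d] = 56 b1 1f 8f 0e

[0] 0x1c->0x13 len=5 : b1 1f 1c 79 50
[1] 0x0d->0x09 len=3 : 0e 62 27
[2] 0x0c->0x1c len=5 : d3 0e 62 27 8f
[3] 0x10->0x00 len=4 : 8f 11 03 b1
query mem[0x07]=0x56, mem[0x03]=0xb1, mem[0x14]=0x1f, mem[0x20]=0x8f, mem[0x1d]=0x0e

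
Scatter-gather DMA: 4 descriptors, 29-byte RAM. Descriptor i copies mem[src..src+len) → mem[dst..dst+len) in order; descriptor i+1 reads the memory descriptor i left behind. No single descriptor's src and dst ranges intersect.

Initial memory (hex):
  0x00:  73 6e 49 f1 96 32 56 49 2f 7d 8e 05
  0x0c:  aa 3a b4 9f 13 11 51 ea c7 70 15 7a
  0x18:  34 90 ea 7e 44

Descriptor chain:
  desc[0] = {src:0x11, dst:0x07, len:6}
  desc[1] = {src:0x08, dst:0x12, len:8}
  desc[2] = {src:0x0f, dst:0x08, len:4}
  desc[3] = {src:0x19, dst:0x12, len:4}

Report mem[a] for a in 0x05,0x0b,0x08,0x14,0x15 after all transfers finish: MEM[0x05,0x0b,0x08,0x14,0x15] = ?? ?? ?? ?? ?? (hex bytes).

MEM[0x05,0x0b,0x08,0x14,0x15] = 32 51 9f 7e 44

#0 dst[0x07+6] := {0x11,0x51,0xea,0xc7,0x70,0x15}
#1 dst[0x12+8] := {0x51,0xea,0xc7,0x70,0x15,0x3a,0xb4,0x9f}
#2 dst[0x08+4] := {0x9f,0x13,0x11,0x51}
#3 dst[0x12+4] := {0x9f,0xea,0x7e,0x44}
query mem[0x05]=0x32, mem[0x0b]=0x51, mem[0x08]=0x9f, mem[0x14]=0x7e, mem[0x15]=0x44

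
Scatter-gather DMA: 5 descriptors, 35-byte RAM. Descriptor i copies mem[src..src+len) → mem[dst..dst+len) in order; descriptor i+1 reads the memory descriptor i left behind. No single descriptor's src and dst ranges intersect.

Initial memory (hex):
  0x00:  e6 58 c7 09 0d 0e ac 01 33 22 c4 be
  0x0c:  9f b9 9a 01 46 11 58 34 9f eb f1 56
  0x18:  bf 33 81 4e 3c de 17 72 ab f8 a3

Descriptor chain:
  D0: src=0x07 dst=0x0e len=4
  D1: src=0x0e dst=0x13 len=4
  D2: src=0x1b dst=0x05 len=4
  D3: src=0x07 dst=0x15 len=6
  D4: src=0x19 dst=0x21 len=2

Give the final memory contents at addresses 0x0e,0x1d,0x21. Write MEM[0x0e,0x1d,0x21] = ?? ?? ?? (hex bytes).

D0: mem[0x0e..0x11] <- [01 33 22 c4]
D1: mem[0x13..0x16] <- [01 33 22 c4]
D2: mem[0x05..0x08] <- [4e 3c de 17]
D3: mem[0x15..0x1a] <- [de 17 22 c4 be 9f]
D4: mem[0x21..0x22] <- [be 9f]
query mem[0x0e]=0x01, mem[0x1d]=0xde, mem[0x21]=0xbe

MEM[0x0e,0x1d,0x21] = 01 de be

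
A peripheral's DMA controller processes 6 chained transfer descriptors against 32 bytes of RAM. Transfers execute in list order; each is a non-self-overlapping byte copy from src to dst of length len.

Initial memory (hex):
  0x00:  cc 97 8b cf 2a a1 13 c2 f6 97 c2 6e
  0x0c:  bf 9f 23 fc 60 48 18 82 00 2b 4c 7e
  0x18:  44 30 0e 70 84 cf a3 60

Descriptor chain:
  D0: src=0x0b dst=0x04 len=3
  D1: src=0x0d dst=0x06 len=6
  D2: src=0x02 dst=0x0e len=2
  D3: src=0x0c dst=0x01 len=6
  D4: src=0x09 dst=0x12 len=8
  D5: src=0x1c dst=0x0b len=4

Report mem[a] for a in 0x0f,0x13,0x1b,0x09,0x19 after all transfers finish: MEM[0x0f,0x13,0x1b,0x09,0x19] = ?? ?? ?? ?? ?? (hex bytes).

#0 dst[0x04+3] := {0x6e,0xbf,0x9f}
#1 dst[0x06+6] := {0x9f,0x23,0xfc,0x60,0x48,0x18}
#2 dst[0x0e+2] := {0x8b,0xcf}
#3 dst[0x01+6] := {0xbf,0x9f,0x8b,0xcf,0x60,0x48}
#4 dst[0x12+8] := {0x60,0x48,0x18,0xbf,0x9f,0x8b,0xcf,0x60}
#5 dst[0x0b+4] := {0x84,0xcf,0xa3,0x60}
query mem[0x0f]=0xcf, mem[0x13]=0x48, mem[0x1b]=0x70, mem[0x09]=0x60, mem[0x19]=0x60

MEM[0x0f,0x13,0x1b,0x09,0x19] = cf 48 70 60 60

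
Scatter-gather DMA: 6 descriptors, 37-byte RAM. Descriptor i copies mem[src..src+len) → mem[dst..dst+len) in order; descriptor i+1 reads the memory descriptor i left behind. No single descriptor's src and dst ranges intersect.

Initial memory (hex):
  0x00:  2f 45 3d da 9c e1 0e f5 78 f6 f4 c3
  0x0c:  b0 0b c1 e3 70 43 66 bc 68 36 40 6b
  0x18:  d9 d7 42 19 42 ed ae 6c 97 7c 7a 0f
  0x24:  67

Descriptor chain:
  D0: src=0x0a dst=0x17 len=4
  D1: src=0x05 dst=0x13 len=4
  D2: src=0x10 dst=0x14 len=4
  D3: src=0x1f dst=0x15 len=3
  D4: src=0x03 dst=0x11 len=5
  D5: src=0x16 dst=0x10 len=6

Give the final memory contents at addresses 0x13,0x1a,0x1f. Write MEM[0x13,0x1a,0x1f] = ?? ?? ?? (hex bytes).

  after D0: wrote 4B at 0x17 = f4c3b00b
  after D1: wrote 4B at 0x13 = e10ef578
  after D2: wrote 4B at 0x14 = 704366e1
  after D3: wrote 3B at 0x15 = 6c977c
  after D4: wrote 5B at 0x11 = da9ce10ef5
  after D5: wrote 6B at 0x10 = 977cc3b00b19
query mem[0x13]=0xb0, mem[0x1a]=0x0b, mem[0x1f]=0x6c

MEM[0x13,0x1a,0x1f] = b0 0b 6c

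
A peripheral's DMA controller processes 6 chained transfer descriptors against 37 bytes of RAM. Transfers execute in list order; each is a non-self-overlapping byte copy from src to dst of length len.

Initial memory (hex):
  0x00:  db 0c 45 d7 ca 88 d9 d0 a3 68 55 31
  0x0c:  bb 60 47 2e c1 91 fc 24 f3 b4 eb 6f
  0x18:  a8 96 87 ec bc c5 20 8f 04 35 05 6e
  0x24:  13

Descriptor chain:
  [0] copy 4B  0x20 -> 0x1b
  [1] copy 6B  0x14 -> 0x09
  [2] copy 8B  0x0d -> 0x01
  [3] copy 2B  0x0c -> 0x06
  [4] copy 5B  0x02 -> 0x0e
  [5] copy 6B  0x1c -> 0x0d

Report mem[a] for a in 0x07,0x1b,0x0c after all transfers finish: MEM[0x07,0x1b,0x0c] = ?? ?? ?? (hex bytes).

MEM[0x07,0x1b,0x0c] = a8 04 6f

  after D0: wrote 4B at 0x1b = 0435056e
  after D1: wrote 6B at 0x09 = f3b4eb6fa896
  after D2: wrote 8B at 0x01 = a8962ec191fc24f3
  after D3: wrote 2B at 0x06 = 6fa8
  after D4: wrote 5B at 0x0e = 962ec1916f
  after D5: wrote 6B at 0x0d = 35056e8f0435
query mem[0x07]=0xa8, mem[0x1b]=0x04, mem[0x0c]=0x6f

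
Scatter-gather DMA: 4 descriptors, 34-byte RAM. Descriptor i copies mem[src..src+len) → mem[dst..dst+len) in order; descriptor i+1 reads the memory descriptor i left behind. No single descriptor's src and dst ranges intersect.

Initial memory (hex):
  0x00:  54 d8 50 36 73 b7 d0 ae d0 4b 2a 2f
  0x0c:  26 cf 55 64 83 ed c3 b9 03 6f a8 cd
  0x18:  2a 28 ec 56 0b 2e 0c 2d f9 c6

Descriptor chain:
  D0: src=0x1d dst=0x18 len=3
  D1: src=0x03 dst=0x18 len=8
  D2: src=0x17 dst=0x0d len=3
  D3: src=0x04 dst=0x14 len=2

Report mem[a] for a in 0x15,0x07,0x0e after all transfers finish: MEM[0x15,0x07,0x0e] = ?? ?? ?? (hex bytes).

D0: mem[0x18..0x1a] <- [2e 0c 2d]
D1: mem[0x18..0x1f] <- [36 73 b7 d0 ae d0 4b 2a]
D2: mem[0x0d..0x0f] <- [cd 36 73]
D3: mem[0x14..0x15] <- [73 b7]
query mem[0x15]=0xb7, mem[0x07]=0xae, mem[0x0e]=0x36

MEM[0x15,0x07,0x0e] = b7 ae 36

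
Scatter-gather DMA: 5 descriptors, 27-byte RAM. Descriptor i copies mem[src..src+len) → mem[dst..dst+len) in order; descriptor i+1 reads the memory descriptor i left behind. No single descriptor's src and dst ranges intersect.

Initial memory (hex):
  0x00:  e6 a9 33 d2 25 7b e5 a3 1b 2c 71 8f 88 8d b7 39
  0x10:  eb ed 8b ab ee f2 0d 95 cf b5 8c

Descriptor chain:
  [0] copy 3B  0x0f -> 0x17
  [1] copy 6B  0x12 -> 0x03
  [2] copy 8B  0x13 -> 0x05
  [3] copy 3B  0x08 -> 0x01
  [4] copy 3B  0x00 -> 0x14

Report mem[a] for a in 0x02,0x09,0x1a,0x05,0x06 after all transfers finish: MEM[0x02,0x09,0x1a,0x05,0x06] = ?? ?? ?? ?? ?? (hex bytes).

MEM[0x02,0x09,0x1a,0x05,0x06] = 39 39 8c ab ee

[0] 0x0f->0x17 len=3 : 39 eb ed
[1] 0x12->0x03 len=6 : 8b ab ee f2 0d 39
[2] 0x13->0x05 len=8 : ab ee f2 0d 39 eb ed 8c
[3] 0x08->0x01 len=3 : 0d 39 eb
[4] 0x00->0x14 len=3 : e6 0d 39
query mem[0x02]=0x39, mem[0x09]=0x39, mem[0x1a]=0x8c, mem[0x05]=0xab, mem[0x06]=0xee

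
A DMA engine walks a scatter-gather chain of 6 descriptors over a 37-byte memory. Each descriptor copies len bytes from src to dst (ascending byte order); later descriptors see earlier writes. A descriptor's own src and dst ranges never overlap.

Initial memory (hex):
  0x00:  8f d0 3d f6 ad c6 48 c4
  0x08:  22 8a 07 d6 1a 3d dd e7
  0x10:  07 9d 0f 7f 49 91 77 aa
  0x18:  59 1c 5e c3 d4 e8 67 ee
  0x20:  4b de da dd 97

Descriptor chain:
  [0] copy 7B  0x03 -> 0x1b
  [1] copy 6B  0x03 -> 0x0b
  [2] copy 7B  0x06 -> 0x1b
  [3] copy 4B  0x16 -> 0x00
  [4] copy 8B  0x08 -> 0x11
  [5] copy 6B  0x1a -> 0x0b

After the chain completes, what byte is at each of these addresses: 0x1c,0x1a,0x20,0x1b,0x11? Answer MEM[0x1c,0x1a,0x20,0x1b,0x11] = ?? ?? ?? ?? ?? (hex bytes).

MEM[0x1c,0x1a,0x20,0x1b,0x11] = c4 5e f6 48 22

D0: mem[0x1b..0x21] <- [f6 ad c6 48 c4 22 8a]
D1: mem[0x0b..0x10] <- [f6 ad c6 48 c4 22]
D2: mem[0x1b..0x21] <- [48 c4 22 8a 07 f6 ad]
D3: mem[0x00..0x03] <- [77 aa 59 1c]
D4: mem[0x11..0x18] <- [22 8a 07 f6 ad c6 48 c4]
D5: mem[0x0b..0x10] <- [5e 48 c4 22 8a 07]
query mem[0x1c]=0xc4, mem[0x1a]=0x5e, mem[0x20]=0xf6, mem[0x1b]=0x48, mem[0x11]=0x22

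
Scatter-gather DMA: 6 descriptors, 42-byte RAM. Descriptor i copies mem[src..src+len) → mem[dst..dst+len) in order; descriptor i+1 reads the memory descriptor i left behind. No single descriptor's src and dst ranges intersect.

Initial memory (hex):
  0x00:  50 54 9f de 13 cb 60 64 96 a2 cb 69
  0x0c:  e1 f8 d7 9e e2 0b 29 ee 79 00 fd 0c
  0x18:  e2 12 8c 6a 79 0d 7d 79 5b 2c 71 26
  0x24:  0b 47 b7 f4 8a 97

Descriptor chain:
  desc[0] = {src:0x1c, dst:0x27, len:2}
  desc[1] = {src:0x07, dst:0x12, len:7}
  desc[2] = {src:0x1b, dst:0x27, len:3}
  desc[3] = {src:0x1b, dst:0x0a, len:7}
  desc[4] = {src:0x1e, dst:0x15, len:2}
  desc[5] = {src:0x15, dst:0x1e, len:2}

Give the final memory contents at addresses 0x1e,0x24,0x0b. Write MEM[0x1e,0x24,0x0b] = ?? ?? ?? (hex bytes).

#0 dst[0x27+2] := {0x79,0x0d}
#1 dst[0x12+7] := {0x64,0x96,0xa2,0xcb,0x69,0xe1,0xf8}
#2 dst[0x27+3] := {0x6a,0x79,0x0d}
#3 dst[0x0a+7] := {0x6a,0x79,0x0d,0x7d,0x79,0x5b,0x2c}
#4 dst[0x15+2] := {0x7d,0x79}
#5 dst[0x1e+2] := {0x7d,0x79}
query mem[0x1e]=0x7d, mem[0x24]=0x0b, mem[0x0b]=0x79

MEM[0x1e,0x24,0x0b] = 7d 0b 79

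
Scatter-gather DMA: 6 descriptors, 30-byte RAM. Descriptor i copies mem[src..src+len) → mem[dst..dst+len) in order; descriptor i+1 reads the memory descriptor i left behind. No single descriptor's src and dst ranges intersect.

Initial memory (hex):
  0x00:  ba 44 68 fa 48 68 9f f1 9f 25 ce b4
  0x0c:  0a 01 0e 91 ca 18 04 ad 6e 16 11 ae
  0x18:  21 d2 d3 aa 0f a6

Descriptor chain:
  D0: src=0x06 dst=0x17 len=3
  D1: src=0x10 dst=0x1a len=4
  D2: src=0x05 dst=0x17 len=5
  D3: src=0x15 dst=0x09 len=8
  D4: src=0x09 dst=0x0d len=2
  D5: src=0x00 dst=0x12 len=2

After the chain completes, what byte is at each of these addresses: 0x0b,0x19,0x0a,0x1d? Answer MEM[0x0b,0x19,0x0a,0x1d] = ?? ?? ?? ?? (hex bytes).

MEM[0x0b,0x19,0x0a,0x1d] = 68 f1 11 ad

#0 dst[0x17+3] := {0x9f,0xf1,0x9f}
#1 dst[0x1a+4] := {0xca,0x18,0x04,0xad}
#2 dst[0x17+5] := {0x68,0x9f,0xf1,0x9f,0x25}
#3 dst[0x09+8] := {0x16,0x11,0x68,0x9f,0xf1,0x9f,0x25,0x04}
#4 dst[0x0d+2] := {0x16,0x11}
#5 dst[0x12+2] := {0xba,0x44}
query mem[0x0b]=0x68, mem[0x19]=0xf1, mem[0x0a]=0x11, mem[0x1d]=0xad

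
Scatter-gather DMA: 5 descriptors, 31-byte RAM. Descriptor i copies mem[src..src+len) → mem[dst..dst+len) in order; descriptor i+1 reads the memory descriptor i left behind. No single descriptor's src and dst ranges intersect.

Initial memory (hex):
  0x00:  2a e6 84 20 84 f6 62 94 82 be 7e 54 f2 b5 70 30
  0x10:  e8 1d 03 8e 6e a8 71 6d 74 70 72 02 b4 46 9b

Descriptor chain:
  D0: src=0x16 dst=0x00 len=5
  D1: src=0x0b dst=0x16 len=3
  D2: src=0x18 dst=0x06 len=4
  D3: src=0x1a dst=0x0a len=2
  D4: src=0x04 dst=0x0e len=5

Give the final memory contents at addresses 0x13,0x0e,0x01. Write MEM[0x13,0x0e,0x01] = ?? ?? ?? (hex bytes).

MEM[0x13,0x0e,0x01] = 8e 72 6d

D0: mem[0x00..0x04] <- [71 6d 74 70 72]
D1: mem[0x16..0x18] <- [54 f2 b5]
D2: mem[0x06..0x09] <- [b5 70 72 02]
D3: mem[0x0a..0x0b] <- [72 02]
D4: mem[0x0e..0x12] <- [72 f6 b5 70 72]
query mem[0x13]=0x8e, mem[0x0e]=0x72, mem[0x01]=0x6d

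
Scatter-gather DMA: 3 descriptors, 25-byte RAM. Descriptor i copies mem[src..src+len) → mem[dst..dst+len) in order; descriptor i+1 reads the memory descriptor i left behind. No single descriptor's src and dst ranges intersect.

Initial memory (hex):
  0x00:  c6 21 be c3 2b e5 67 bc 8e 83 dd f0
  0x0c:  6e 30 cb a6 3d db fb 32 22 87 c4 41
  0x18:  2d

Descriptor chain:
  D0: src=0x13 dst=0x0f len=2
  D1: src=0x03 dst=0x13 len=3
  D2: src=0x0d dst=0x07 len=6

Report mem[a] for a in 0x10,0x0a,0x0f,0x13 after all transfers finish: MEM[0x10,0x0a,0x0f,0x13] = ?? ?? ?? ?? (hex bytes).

[0] 0x13->0x0f len=2 : 32 22
[1] 0x03->0x13 len=3 : c3 2b e5
[2] 0x0d->0x07 len=6 : 30 cb 32 22 db fb
query mem[0x10]=0x22, mem[0x0a]=0x22, mem[0x0f]=0x32, mem[0x13]=0xc3

MEM[0x10,0x0a,0x0f,0x13] = 22 22 32 c3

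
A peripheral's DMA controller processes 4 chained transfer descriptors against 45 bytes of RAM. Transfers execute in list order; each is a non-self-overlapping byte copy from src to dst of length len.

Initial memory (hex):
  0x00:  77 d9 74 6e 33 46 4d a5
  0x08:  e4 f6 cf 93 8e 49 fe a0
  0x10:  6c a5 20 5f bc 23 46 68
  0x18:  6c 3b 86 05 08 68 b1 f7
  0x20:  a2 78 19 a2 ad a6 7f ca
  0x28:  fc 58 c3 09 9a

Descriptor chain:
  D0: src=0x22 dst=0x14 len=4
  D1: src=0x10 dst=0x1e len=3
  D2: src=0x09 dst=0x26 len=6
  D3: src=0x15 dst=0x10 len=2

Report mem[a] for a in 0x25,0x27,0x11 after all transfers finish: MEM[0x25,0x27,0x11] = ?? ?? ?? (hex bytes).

[0] 0x22->0x14 len=4 : 19 a2 ad a6
[1] 0x10->0x1e len=3 : 6c a5 20
[2] 0x09->0x26 len=6 : f6 cf 93 8e 49 fe
[3] 0x15->0x10 len=2 : a2 ad
query mem[0x25]=0xa6, mem[0x27]=0xcf, mem[0x11]=0xad

MEM[0x25,0x27,0x11] = a6 cf ad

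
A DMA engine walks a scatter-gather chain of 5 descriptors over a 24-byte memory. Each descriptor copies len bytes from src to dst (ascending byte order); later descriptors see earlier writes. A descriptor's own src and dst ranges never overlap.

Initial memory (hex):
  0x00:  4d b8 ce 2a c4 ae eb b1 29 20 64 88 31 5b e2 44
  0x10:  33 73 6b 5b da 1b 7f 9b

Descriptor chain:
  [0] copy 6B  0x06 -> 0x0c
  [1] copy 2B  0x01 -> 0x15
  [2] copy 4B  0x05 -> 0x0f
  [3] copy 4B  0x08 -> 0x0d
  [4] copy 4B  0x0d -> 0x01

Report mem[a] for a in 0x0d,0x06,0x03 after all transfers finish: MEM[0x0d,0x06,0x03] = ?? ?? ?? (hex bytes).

MEM[0x0d,0x06,0x03] = 29 eb 64

#0 dst[0x0c+6] := {0xeb,0xb1,0x29,0x20,0x64,0x88}
#1 dst[0x15+2] := {0xb8,0xce}
#2 dst[0x0f+4] := {0xae,0xeb,0xb1,0x29}
#3 dst[0x0d+4] := {0x29,0x20,0x64,0x88}
#4 dst[0x01+4] := {0x29,0x20,0x64,0x88}
query mem[0x0d]=0x29, mem[0x06]=0xeb, mem[0x03]=0x64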